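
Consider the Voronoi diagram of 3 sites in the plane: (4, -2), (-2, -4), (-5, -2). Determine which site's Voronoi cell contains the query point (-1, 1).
Nearest site = (-5, -2)

The Voronoi cell of site s contains exactly those query points closer to s than to any other site. Compute squared distances from q = (-1, 1) to each site:
  (-5 − -1)² + (-2 − 1)² = 25
  (-2 − -1)² + (-4 − 1)² = 26
  (4 − -1)² + (-2 − 1)² = 34
Minimum is attained by (-5, -2), so q lies in its Voronoi cell.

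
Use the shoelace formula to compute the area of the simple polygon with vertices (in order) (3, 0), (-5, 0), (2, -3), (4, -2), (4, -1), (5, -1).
Area = 31/2

Shoelace formula: Area = (1/2) |Σ_i (x_i · y_{i+1} − x_{i+1} · y_i)| (indices mod n). Compute each cross term:
  (3)(0) − (-5)(0) = 0
  (-5)(-3) − (2)(0) = 15
  (2)(-2) − (4)(-3) = 8
  (4)(-1) − (4)(-2) = 4
  (4)(-1) − (5)(-1) = 1
  (5)(0) − (3)(-1) = 3
Sum = 31, so (signed) Area = 31/2 = 31/2, |Area| = 31/2.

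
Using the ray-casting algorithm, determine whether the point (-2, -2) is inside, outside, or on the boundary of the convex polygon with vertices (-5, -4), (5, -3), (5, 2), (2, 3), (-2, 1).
The point (-2, -2) lies strictly inside the polygon

Cast a horizontal ray to the right from the query point and count how many polygon edges it crosses (each edge strictly once or zero times, handled with the usual half-open convention). 
Parity of crossings → odd ⇒ inside.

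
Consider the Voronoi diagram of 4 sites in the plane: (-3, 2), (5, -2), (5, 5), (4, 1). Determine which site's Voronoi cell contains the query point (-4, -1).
Nearest site = (-3, 2)

The Voronoi cell of site s contains exactly those query points closer to s than to any other site. Compute squared distances from q = (-4, -1) to each site:
  (-3 − -4)² + (2 − -1)² = 10
  (4 − -4)² + (1 − -1)² = 68
  (5 − -4)² + (-2 − -1)² = 82
  (5 − -4)² + (5 − -1)² = 117
Minimum is attained by (-3, 2), so q lies in its Voronoi cell.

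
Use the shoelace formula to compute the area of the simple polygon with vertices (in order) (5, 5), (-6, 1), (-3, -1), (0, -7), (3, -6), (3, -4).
Area = 127/2

Shoelace formula: Area = (1/2) |Σ_i (x_i · y_{i+1} − x_{i+1} · y_i)| (indices mod n). Compute each cross term:
  (5)(1) − (-6)(5) = 35
  (-6)(-1) − (-3)(1) = 9
  (-3)(-7) − (0)(-1) = 21
  (0)(-6) − (3)(-7) = 21
  (3)(-4) − (3)(-6) = 6
  (3)(5) − (5)(-4) = 35
Sum = 127, so (signed) Area = 127/2 = 127/2, |Area| = 127/2.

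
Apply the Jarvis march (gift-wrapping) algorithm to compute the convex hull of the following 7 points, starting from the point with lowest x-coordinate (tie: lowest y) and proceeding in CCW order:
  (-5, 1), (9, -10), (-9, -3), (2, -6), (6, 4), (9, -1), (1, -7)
Hull (CCW) = [(-9, -3), (1, -7), (9, -10), (9, -1), (6, 4), (-5, 1)]

Jarvis march: at each step, from the current hull vertex p, select the next vertex q as the point such that every other point lies strictly to the left of (or on) the directed line p → q. (Equivalently: for every other point r, the cross product (q − p) × (r − p) ≥ 0.)
Starting point (lowest x, tie lowest y): (-9, -3). Wrap until returning to start. Resulting hull: (-9, -3), (1, -7), (9, -10), (9, -1), (6, 4), (-5, 1).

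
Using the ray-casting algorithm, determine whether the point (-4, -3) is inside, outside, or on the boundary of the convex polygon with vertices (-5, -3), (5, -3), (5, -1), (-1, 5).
The point (-4, -3) lies on the polygon boundary

Boundary check: the query satisfies the collinearity and bounding-box conditions for some polygon edge, so it lies exactly on the boundary.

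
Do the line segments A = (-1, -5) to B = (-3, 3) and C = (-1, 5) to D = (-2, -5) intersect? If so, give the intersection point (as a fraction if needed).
Yes; intersection at (-12/7, -15/7) (t = 5/14 on AB, s = 5/7 on CD)

Parametrize AB as A + t(B − A) = (-1 + -2 t, -5 + 8 t) and CD as C + s(D − C) = (-1 + -1 s, 5 + -10 s). Solve the linear system for (t, s). Determinant = -28 ≠ 0, so a unique intersection of the containing lines exists. Solution: t = 5/14, s = 5/7 — both in [0, 1], so the segments cross. Intersection point: (-12/7, -15/7).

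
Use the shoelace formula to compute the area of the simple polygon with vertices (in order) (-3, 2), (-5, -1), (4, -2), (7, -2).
Area = 41/2

Shoelace formula: Area = (1/2) |Σ_i (x_i · y_{i+1} − x_{i+1} · y_i)| (indices mod n). Compute each cross term:
  (-3)(-1) − (-5)(2) = 13
  (-5)(-2) − (4)(-1) = 14
  (4)(-2) − (7)(-2) = 6
  (7)(2) − (-3)(-2) = 8
Sum = 41, so (signed) Area = 41/2 = 41/2, |Area| = 41/2.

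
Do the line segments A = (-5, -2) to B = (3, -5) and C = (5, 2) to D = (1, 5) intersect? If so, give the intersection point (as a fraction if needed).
No (intersection of containing lines falls outside at least one segment)

Parametrize and solve: t = 23/6, s = -31/6. At least one of these is outside [0, 1], so the segments do not intersect.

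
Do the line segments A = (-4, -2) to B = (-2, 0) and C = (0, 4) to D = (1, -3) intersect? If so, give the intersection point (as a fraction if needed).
No (intersection of containing lines falls outside at least one segment)

Parametrize and solve: t = 17/8, s = 1/4. At least one of these is outside [0, 1], so the segments do not intersect.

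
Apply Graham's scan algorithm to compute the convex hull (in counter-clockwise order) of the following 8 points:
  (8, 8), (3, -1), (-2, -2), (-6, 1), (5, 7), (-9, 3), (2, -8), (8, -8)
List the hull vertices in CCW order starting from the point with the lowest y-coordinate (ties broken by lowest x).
Hull (CCW) = [(2, -8), (8, -8), (8, 8), (-9, 3)]

Graham scan procedure:
  1. Find the pivot p₀ = point with lowest y (tie → lowest x): (2, -8).
  2. Sort the remaining points by polar angle around p₀.
  3. Walk through sorted points, maintaining a stack; pop the top while the last three entries make a non-left turn (cross product ≤ 0).
  4. Final stack is the convex hull in CCW order: (2, -8), (8, -8), (8, 8), (-9, 3).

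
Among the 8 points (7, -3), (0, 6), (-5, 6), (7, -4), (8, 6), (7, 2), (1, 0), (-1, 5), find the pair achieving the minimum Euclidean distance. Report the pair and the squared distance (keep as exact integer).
Pair = ((7, -3), (7, -4)); squared distance = 1

Compute all C(8, 2) = 28 pairwise squared distances (x_i − x_j)² + (y_i − y_j)². The minimum is 1, attained by the pair ((7, -3), (7, -4)).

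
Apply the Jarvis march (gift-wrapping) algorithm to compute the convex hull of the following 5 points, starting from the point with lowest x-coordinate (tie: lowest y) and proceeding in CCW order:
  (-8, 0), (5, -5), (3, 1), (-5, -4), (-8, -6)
Hull (CCW) = [(-8, -6), (5, -5), (3, 1), (-8, 0)]

Jarvis march: at each step, from the current hull vertex p, select the next vertex q as the point such that every other point lies strictly to the left of (or on) the directed line p → q. (Equivalently: for every other point r, the cross product (q − p) × (r − p) ≥ 0.)
Starting point (lowest x, tie lowest y): (-8, -6). Wrap until returning to start. Resulting hull: (-8, -6), (5, -5), (3, 1), (-8, 0).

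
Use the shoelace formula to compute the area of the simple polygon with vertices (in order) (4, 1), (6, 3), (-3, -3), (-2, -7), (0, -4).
Area = 18

Shoelace formula: Area = (1/2) |Σ_i (x_i · y_{i+1} − x_{i+1} · y_i)| (indices mod n). Compute each cross term:
  (4)(3) − (6)(1) = 6
  (6)(-3) − (-3)(3) = -9
  (-3)(-7) − (-2)(-3) = 15
  (-2)(-4) − (0)(-7) = 8
  (0)(1) − (4)(-4) = 16
Sum = 36, so (signed) Area = 36/2 = 18, |Area| = 18.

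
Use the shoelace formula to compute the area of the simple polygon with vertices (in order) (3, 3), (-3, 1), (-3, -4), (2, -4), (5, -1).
Area = 83/2

Shoelace formula: Area = (1/2) |Σ_i (x_i · y_{i+1} − x_{i+1} · y_i)| (indices mod n). Compute each cross term:
  (3)(1) − (-3)(3) = 12
  (-3)(-4) − (-3)(1) = 15
  (-3)(-4) − (2)(-4) = 20
  (2)(-1) − (5)(-4) = 18
  (5)(3) − (3)(-1) = 18
Sum = 83, so (signed) Area = 83/2 = 83/2, |Area| = 83/2.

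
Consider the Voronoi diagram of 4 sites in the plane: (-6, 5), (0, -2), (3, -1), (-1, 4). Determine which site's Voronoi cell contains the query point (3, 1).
Nearest site = (3, -1)

The Voronoi cell of site s contains exactly those query points closer to s than to any other site. Compute squared distances from q = (3, 1) to each site:
  (3 − 3)² + (-1 − 1)² = 4
  (0 − 3)² + (-2 − 1)² = 18
  (-1 − 3)² + (4 − 1)² = 25
  (-6 − 3)² + (5 − 1)² = 97
Minimum is attained by (3, -1), so q lies in its Voronoi cell.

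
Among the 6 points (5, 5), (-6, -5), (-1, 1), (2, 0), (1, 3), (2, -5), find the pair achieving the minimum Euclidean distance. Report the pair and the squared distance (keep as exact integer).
Pair = ((-1, 1), (1, 3)); squared distance = 8

Compute all C(6, 2) = 15 pairwise squared distances (x_i − x_j)² + (y_i − y_j)². The minimum is 8, attained by the pair ((-1, 1), (1, 3)).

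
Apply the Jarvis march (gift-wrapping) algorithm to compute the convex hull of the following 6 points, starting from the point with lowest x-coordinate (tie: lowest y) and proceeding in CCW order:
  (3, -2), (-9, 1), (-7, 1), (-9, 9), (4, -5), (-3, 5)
Hull (CCW) = [(-9, 1), (4, -5), (3, -2), (-3, 5), (-9, 9)]

Jarvis march: at each step, from the current hull vertex p, select the next vertex q as the point such that every other point lies strictly to the left of (or on) the directed line p → q. (Equivalently: for every other point r, the cross product (q − p) × (r − p) ≥ 0.)
Starting point (lowest x, tie lowest y): (-9, 1). Wrap until returning to start. Resulting hull: (-9, 1), (4, -5), (3, -2), (-3, 5), (-9, 9).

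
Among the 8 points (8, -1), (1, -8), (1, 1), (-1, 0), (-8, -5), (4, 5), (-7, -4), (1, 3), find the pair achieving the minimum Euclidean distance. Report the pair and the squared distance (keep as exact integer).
Pair = ((-8, -5), (-7, -4)); squared distance = 2

Compute all C(8, 2) = 28 pairwise squared distances (x_i − x_j)² + (y_i − y_j)². The minimum is 2, attained by the pair ((-8, -5), (-7, -4)).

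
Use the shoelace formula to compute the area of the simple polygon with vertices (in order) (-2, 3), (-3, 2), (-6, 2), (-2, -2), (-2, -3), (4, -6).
Area = 53/2

Shoelace formula: Area = (1/2) |Σ_i (x_i · y_{i+1} − x_{i+1} · y_i)| (indices mod n). Compute each cross term:
  (-2)(2) − (-3)(3) = 5
  (-3)(2) − (-6)(2) = 6
  (-6)(-2) − (-2)(2) = 16
  (-2)(-3) − (-2)(-2) = 2
  (-2)(-6) − (4)(-3) = 24
  (4)(3) − (-2)(-6) = 0
Sum = 53, so (signed) Area = 53/2 = 53/2, |Area| = 53/2.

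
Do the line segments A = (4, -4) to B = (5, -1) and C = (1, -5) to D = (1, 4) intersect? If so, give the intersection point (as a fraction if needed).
No (intersection of containing lines falls outside at least one segment)

Parametrize and solve: t = -3, s = -8/9. At least one of these is outside [0, 1], so the segments do not intersect.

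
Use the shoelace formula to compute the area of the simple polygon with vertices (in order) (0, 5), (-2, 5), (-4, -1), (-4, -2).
Area = 8

Shoelace formula: Area = (1/2) |Σ_i (x_i · y_{i+1} − x_{i+1} · y_i)| (indices mod n). Compute each cross term:
  (0)(5) − (-2)(5) = 10
  (-2)(-1) − (-4)(5) = 22
  (-4)(-2) − (-4)(-1) = 4
  (-4)(5) − (0)(-2) = -20
Sum = 16, so (signed) Area = 16/2 = 8, |Area| = 8.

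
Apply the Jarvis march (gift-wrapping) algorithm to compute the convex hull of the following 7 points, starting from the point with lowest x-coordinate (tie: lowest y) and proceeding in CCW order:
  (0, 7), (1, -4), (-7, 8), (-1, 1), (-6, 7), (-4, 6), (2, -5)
Hull (CCW) = [(-7, 8), (1, -4), (2, -5), (0, 7)]

Jarvis march: at each step, from the current hull vertex p, select the next vertex q as the point such that every other point lies strictly to the left of (or on) the directed line p → q. (Equivalently: for every other point r, the cross product (q − p) × (r − p) ≥ 0.)
Starting point (lowest x, tie lowest y): (-7, 8). Wrap until returning to start. Resulting hull: (-7, 8), (1, -4), (2, -5), (0, 7).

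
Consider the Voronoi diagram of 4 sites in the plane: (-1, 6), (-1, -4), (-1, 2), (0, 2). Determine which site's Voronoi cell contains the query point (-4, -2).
Nearest site = (-1, -4)

The Voronoi cell of site s contains exactly those query points closer to s than to any other site. Compute squared distances from q = (-4, -2) to each site:
  (-1 − -4)² + (-4 − -2)² = 13
  (-1 − -4)² + (2 − -2)² = 25
  (0 − -4)² + (2 − -2)² = 32
  (-1 − -4)² + (6 − -2)² = 73
Minimum is attained by (-1, -4), so q lies in its Voronoi cell.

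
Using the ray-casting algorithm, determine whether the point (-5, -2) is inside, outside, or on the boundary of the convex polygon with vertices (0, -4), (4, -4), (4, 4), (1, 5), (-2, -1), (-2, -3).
The point (-5, -2) lies strictly outside the polygon

Cast a horizontal ray to the right from the query point and count how many polygon edges it crosses (each edge strictly once or zero times, handled with the usual half-open convention). 
Parity of crossings → even ⇒ outside.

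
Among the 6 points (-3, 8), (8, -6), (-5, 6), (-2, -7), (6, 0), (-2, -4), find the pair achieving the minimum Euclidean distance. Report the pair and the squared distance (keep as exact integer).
Pair = ((-3, 8), (-5, 6)); squared distance = 8

Compute all C(6, 2) = 15 pairwise squared distances (x_i − x_j)² + (y_i − y_j)². The minimum is 8, attained by the pair ((-3, 8), (-5, 6)).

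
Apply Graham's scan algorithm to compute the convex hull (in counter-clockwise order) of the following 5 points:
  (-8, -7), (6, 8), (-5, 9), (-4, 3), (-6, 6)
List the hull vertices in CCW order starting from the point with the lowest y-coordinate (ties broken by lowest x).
Hull (CCW) = [(-8, -7), (6, 8), (-5, 9), (-6, 6)]

Graham scan procedure:
  1. Find the pivot p₀ = point with lowest y (tie → lowest x): (-8, -7).
  2. Sort the remaining points by polar angle around p₀.
  3. Walk through sorted points, maintaining a stack; pop the top while the last three entries make a non-left turn (cross product ≤ 0).
  4. Final stack is the convex hull in CCW order: (-8, -7), (6, 8), (-5, 9), (-6, 6).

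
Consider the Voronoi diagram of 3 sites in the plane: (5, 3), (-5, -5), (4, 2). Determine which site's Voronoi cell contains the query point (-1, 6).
Nearest site = (4, 2)

The Voronoi cell of site s contains exactly those query points closer to s than to any other site. Compute squared distances from q = (-1, 6) to each site:
  (4 − -1)² + (2 − 6)² = 41
  (5 − -1)² + (3 − 6)² = 45
  (-5 − -1)² + (-5 − 6)² = 137
Minimum is attained by (4, 2), so q lies in its Voronoi cell.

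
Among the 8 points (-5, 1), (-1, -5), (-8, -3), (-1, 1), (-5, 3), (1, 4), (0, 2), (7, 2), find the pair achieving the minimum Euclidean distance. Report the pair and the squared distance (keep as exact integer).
Pair = ((-1, 1), (0, 2)); squared distance = 2

Compute all C(8, 2) = 28 pairwise squared distances (x_i − x_j)² + (y_i − y_j)². The minimum is 2, attained by the pair ((-1, 1), (0, 2)).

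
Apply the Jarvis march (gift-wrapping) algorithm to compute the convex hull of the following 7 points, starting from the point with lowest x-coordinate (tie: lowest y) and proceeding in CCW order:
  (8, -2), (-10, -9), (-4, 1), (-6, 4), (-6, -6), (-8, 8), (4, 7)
Hull (CCW) = [(-10, -9), (8, -2), (4, 7), (-8, 8)]

Jarvis march: at each step, from the current hull vertex p, select the next vertex q as the point such that every other point lies strictly to the left of (or on) the directed line p → q. (Equivalently: for every other point r, the cross product (q − p) × (r − p) ≥ 0.)
Starting point (lowest x, tie lowest y): (-10, -9). Wrap until returning to start. Resulting hull: (-10, -9), (8, -2), (4, 7), (-8, 8).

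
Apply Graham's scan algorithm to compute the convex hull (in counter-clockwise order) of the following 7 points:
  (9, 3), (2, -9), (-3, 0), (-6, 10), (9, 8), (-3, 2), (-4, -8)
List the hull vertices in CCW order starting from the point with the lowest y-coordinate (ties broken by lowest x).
Hull (CCW) = [(2, -9), (9, 3), (9, 8), (-6, 10), (-4, -8)]

Graham scan procedure:
  1. Find the pivot p₀ = point with lowest y (tie → lowest x): (2, -9).
  2. Sort the remaining points by polar angle around p₀.
  3. Walk through sorted points, maintaining a stack; pop the top while the last three entries make a non-left turn (cross product ≤ 0).
  4. Final stack is the convex hull in CCW order: (2, -9), (9, 3), (9, 8), (-6, 10), (-4, -8).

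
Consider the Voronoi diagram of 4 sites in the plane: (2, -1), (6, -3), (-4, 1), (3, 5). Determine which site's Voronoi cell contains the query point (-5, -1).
Nearest site = (-4, 1)

The Voronoi cell of site s contains exactly those query points closer to s than to any other site. Compute squared distances from q = (-5, -1) to each site:
  (-4 − -5)² + (1 − -1)² = 5
  (2 − -5)² + (-1 − -1)² = 49
  (3 − -5)² + (5 − -1)² = 100
  (6 − -5)² + (-3 − -1)² = 125
Minimum is attained by (-4, 1), so q lies in its Voronoi cell.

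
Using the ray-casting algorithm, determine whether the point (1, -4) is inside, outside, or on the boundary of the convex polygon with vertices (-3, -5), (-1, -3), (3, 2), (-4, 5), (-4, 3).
The point (1, -4) lies strictly outside the polygon

Cast a horizontal ray to the right from the query point and count how many polygon edges it crosses (each edge strictly once or zero times, handled with the usual half-open convention). 
Parity of crossings → even ⇒ outside.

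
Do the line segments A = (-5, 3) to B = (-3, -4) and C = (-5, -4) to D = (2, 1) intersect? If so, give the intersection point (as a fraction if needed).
Yes; intersection at (-197/59, -166/59) (t = 49/59 on AB, s = 14/59 on CD)

Parametrize AB as A + t(B − A) = (-5 + 2 t, 3 + -7 t) and CD as C + s(D − C) = (-5 + 7 s, -4 + 5 s). Solve the linear system for (t, s). Determinant = -59 ≠ 0, so a unique intersection of the containing lines exists. Solution: t = 49/59, s = 14/59 — both in [0, 1], so the segments cross. Intersection point: (-197/59, -166/59).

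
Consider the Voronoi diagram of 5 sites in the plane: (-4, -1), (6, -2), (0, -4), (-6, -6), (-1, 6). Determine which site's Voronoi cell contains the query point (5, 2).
Nearest site = (6, -2)

The Voronoi cell of site s contains exactly those query points closer to s than to any other site. Compute squared distances from q = (5, 2) to each site:
  (6 − 5)² + (-2 − 2)² = 17
  (-1 − 5)² + (6 − 2)² = 52
  (0 − 5)² + (-4 − 2)² = 61
  (-4 − 5)² + (-1 − 2)² = 90
  (-6 − 5)² + (-6 − 2)² = 185
Minimum is attained by (6, -2), so q lies in its Voronoi cell.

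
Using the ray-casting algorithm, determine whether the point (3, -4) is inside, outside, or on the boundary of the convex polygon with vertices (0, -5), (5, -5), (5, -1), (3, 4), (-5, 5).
The point (3, -4) lies strictly inside the polygon

Cast a horizontal ray to the right from the query point and count how many polygon edges it crosses (each edge strictly once or zero times, handled with the usual half-open convention). 
Parity of crossings → odd ⇒ inside.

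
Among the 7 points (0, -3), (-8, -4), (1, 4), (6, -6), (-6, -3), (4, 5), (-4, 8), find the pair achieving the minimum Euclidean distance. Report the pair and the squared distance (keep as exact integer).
Pair = ((-8, -4), (-6, -3)); squared distance = 5

Compute all C(7, 2) = 21 pairwise squared distances (x_i − x_j)² + (y_i − y_j)². The minimum is 5, attained by the pair ((-8, -4), (-6, -3)).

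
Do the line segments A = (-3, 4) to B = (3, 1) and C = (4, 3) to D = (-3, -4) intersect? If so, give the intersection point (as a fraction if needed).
Yes; intersection at (7/3, 4/3) (t = 8/9 on AB, s = 5/21 on CD)

Parametrize AB as A + t(B − A) = (-3 + 6 t, 4 + -3 t) and CD as C + s(D − C) = (4 + -7 s, 3 + -7 s). Solve the linear system for (t, s). Determinant = 63 ≠ 0, so a unique intersection of the containing lines exists. Solution: t = 8/9, s = 5/21 — both in [0, 1], so the segments cross. Intersection point: (7/3, 4/3).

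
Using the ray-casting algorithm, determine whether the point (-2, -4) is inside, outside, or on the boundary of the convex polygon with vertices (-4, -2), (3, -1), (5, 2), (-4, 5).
The point (-2, -4) lies strictly outside the polygon

Cast a horizontal ray to the right from the query point and count how many polygon edges it crosses (each edge strictly once or zero times, handled with the usual half-open convention). 
Parity of crossings → even ⇒ outside.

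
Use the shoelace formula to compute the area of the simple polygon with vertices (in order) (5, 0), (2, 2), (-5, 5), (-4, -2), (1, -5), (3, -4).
Area = 113/2

Shoelace formula: Area = (1/2) |Σ_i (x_i · y_{i+1} − x_{i+1} · y_i)| (indices mod n). Compute each cross term:
  (5)(2) − (2)(0) = 10
  (2)(5) − (-5)(2) = 20
  (-5)(-2) − (-4)(5) = 30
  (-4)(-5) − (1)(-2) = 22
  (1)(-4) − (3)(-5) = 11
  (3)(0) − (5)(-4) = 20
Sum = 113, so (signed) Area = 113/2 = 113/2, |Area| = 113/2.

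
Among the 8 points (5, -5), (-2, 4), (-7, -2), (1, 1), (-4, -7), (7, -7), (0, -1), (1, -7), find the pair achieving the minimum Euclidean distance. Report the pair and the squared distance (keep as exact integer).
Pair = ((1, 1), (0, -1)); squared distance = 5

Compute all C(8, 2) = 28 pairwise squared distances (x_i − x_j)² + (y_i − y_j)². The minimum is 5, attained by the pair ((1, 1), (0, -1)).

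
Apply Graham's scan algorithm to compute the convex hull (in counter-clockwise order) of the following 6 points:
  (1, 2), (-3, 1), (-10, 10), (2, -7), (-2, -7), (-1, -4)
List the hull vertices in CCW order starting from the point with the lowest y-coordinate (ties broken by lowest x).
Hull (CCW) = [(-2, -7), (2, -7), (1, 2), (-10, 10)]

Graham scan procedure:
  1. Find the pivot p₀ = point with lowest y (tie → lowest x): (-2, -7).
  2. Sort the remaining points by polar angle around p₀.
  3. Walk through sorted points, maintaining a stack; pop the top while the last three entries make a non-left turn (cross product ≤ 0).
  4. Final stack is the convex hull in CCW order: (-2, -7), (2, -7), (1, 2), (-10, 10).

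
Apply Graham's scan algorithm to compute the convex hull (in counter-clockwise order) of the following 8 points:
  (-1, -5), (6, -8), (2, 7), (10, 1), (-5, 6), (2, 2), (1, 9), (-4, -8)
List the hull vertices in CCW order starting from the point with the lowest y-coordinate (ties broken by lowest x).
Hull (CCW) = [(-4, -8), (6, -8), (10, 1), (1, 9), (-5, 6)]

Graham scan procedure:
  1. Find the pivot p₀ = point with lowest y (tie → lowest x): (-4, -8).
  2. Sort the remaining points by polar angle around p₀.
  3. Walk through sorted points, maintaining a stack; pop the top while the last three entries make a non-left turn (cross product ≤ 0).
  4. Final stack is the convex hull in CCW order: (-4, -8), (6, -8), (10, 1), (1, 9), (-5, 6).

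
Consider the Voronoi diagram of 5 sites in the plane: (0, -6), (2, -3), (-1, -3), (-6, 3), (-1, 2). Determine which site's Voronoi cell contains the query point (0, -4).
Nearest site = (-1, -3)

The Voronoi cell of site s contains exactly those query points closer to s than to any other site. Compute squared distances from q = (0, -4) to each site:
  (-1 − 0)² + (-3 − -4)² = 2
  (0 − 0)² + (-6 − -4)² = 4
  (2 − 0)² + (-3 − -4)² = 5
  (-1 − 0)² + (2 − -4)² = 37
  (-6 − 0)² + (3 − -4)² = 85
Minimum is attained by (-1, -3), so q lies in its Voronoi cell.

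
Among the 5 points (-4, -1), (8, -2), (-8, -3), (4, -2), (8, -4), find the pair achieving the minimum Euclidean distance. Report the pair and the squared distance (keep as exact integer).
Pair = ((8, -2), (8, -4)); squared distance = 4

Compute all C(5, 2) = 10 pairwise squared distances (x_i − x_j)² + (y_i − y_j)². The minimum is 4, attained by the pair ((8, -2), (8, -4)).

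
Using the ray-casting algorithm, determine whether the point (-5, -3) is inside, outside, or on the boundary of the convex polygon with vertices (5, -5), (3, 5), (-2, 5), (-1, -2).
The point (-5, -3) lies strictly outside the polygon

Cast a horizontal ray to the right from the query point and count how many polygon edges it crosses (each edge strictly once or zero times, handled with the usual half-open convention). 
Parity of crossings → even ⇒ outside.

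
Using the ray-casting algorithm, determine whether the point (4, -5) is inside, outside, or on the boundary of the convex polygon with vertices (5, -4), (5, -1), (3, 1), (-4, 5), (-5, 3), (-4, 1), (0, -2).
The point (4, -5) lies strictly outside the polygon

Cast a horizontal ray to the right from the query point and count how many polygon edges it crosses (each edge strictly once or zero times, handled with the usual half-open convention). 
Parity of crossings → even ⇒ outside.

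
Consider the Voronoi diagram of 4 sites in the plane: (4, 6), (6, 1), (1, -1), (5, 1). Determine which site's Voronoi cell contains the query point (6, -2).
Nearest site = (6, 1)

The Voronoi cell of site s contains exactly those query points closer to s than to any other site. Compute squared distances from q = (6, -2) to each site:
  (6 − 6)² + (1 − -2)² = 9
  (5 − 6)² + (1 − -2)² = 10
  (1 − 6)² + (-1 − -2)² = 26
  (4 − 6)² + (6 − -2)² = 68
Minimum is attained by (6, 1), so q lies in its Voronoi cell.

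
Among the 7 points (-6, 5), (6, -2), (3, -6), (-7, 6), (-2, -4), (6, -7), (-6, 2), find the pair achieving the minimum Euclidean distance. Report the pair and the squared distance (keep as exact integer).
Pair = ((-6, 5), (-7, 6)); squared distance = 2

Compute all C(7, 2) = 21 pairwise squared distances (x_i − x_j)² + (y_i − y_j)². The minimum is 2, attained by the pair ((-6, 5), (-7, 6)).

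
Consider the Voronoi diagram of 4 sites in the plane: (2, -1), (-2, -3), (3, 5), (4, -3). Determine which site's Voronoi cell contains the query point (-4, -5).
Nearest site = (-2, -3)

The Voronoi cell of site s contains exactly those query points closer to s than to any other site. Compute squared distances from q = (-4, -5) to each site:
  (-2 − -4)² + (-3 − -5)² = 8
  (2 − -4)² + (-1 − -5)² = 52
  (4 − -4)² + (-3 − -5)² = 68
  (3 − -4)² + (5 − -5)² = 149
Minimum is attained by (-2, -3), so q lies in its Voronoi cell.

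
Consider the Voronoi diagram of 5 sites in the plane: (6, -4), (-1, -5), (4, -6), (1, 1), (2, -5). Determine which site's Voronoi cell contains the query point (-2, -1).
Nearest site = (1, 1)

The Voronoi cell of site s contains exactly those query points closer to s than to any other site. Compute squared distances from q = (-2, -1) to each site:
  (1 − -2)² + (1 − -1)² = 13
  (-1 − -2)² + (-5 − -1)² = 17
  (2 − -2)² + (-5 − -1)² = 32
  (4 − -2)² + (-6 − -1)² = 61
  (6 − -2)² + (-4 − -1)² = 73
Minimum is attained by (1, 1), so q lies in its Voronoi cell.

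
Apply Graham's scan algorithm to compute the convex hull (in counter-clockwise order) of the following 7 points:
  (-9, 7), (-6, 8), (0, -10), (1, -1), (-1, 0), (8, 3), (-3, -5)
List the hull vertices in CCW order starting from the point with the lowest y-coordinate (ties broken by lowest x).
Hull (CCW) = [(0, -10), (8, 3), (-6, 8), (-9, 7), (-3, -5)]

Graham scan procedure:
  1. Find the pivot p₀ = point with lowest y (tie → lowest x): (0, -10).
  2. Sort the remaining points by polar angle around p₀.
  3. Walk through sorted points, maintaining a stack; pop the top while the last three entries make a non-left turn (cross product ≤ 0).
  4. Final stack is the convex hull in CCW order: (0, -10), (8, 3), (-6, 8), (-9, 7), (-3, -5).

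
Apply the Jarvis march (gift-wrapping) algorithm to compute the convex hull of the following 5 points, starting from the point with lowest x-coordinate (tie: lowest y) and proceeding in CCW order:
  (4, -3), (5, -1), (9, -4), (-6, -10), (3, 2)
Hull (CCW) = [(-6, -10), (9, -4), (3, 2)]

Jarvis march: at each step, from the current hull vertex p, select the next vertex q as the point such that every other point lies strictly to the left of (or on) the directed line p → q. (Equivalently: for every other point r, the cross product (q − p) × (r − p) ≥ 0.)
Starting point (lowest x, tie lowest y): (-6, -10). Wrap until returning to start. Resulting hull: (-6, -10), (9, -4), (3, 2).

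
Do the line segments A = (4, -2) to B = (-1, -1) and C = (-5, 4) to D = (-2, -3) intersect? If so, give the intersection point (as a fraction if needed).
No (intersection of containing lines falls outside at least one segment)

Parametrize and solve: t = 45/32, s = 21/32. At least one of these is outside [0, 1], so the segments do not intersect.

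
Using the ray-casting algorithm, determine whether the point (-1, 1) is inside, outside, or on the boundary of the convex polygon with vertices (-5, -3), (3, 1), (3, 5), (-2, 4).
The point (-1, 1) lies strictly inside the polygon

Cast a horizontal ray to the right from the query point and count how many polygon edges it crosses (each edge strictly once or zero times, handled with the usual half-open convention). 
Parity of crossings → odd ⇒ inside.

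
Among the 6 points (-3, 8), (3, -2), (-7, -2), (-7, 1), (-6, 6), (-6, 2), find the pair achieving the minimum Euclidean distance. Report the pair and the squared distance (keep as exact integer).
Pair = ((-7, 1), (-6, 2)); squared distance = 2

Compute all C(6, 2) = 15 pairwise squared distances (x_i − x_j)² + (y_i − y_j)². The minimum is 2, attained by the pair ((-7, 1), (-6, 2)).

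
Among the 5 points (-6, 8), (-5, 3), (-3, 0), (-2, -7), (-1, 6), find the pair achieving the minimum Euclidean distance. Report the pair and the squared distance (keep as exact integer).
Pair = ((-5, 3), (-3, 0)); squared distance = 13

Compute all C(5, 2) = 10 pairwise squared distances (x_i − x_j)² + (y_i − y_j)². The minimum is 13, attained by the pair ((-5, 3), (-3, 0)).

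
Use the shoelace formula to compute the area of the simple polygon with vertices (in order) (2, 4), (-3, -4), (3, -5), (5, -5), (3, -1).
Area = 65/2

Shoelace formula: Area = (1/2) |Σ_i (x_i · y_{i+1} − x_{i+1} · y_i)| (indices mod n). Compute each cross term:
  (2)(-4) − (-3)(4) = 4
  (-3)(-5) − (3)(-4) = 27
  (3)(-5) − (5)(-5) = 10
  (5)(-1) − (3)(-5) = 10
  (3)(4) − (2)(-1) = 14
Sum = 65, so (signed) Area = 65/2 = 65/2, |Area| = 65/2.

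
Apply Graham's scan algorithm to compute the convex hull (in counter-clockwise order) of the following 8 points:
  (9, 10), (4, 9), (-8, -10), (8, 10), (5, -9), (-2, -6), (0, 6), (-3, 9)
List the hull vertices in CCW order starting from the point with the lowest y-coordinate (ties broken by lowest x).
Hull (CCW) = [(-8, -10), (5, -9), (9, 10), (8, 10), (-3, 9)]

Graham scan procedure:
  1. Find the pivot p₀ = point with lowest y (tie → lowest x): (-8, -10).
  2. Sort the remaining points by polar angle around p₀.
  3. Walk through sorted points, maintaining a stack; pop the top while the last three entries make a non-left turn (cross product ≤ 0).
  4. Final stack is the convex hull in CCW order: (-8, -10), (5, -9), (9, 10), (8, 10), (-3, 9).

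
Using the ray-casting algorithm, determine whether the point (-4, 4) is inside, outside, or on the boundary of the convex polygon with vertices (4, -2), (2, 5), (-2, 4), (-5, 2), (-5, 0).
The point (-4, 4) lies strictly outside the polygon

Cast a horizontal ray to the right from the query point and count how many polygon edges it crosses (each edge strictly once or zero times, handled with the usual half-open convention). 
Parity of crossings → even ⇒ outside.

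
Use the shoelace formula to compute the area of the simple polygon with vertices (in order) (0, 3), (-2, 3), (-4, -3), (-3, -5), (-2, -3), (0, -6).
Area = 23

Shoelace formula: Area = (1/2) |Σ_i (x_i · y_{i+1} − x_{i+1} · y_i)| (indices mod n). Compute each cross term:
  (0)(3) − (-2)(3) = 6
  (-2)(-3) − (-4)(3) = 18
  (-4)(-5) − (-3)(-3) = 11
  (-3)(-3) − (-2)(-5) = -1
  (-2)(-6) − (0)(-3) = 12
  (0)(3) − (0)(-6) = 0
Sum = 46, so (signed) Area = 46/2 = 23, |Area| = 23.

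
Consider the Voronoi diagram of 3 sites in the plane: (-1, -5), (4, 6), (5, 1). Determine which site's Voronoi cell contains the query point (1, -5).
Nearest site = (-1, -5)

The Voronoi cell of site s contains exactly those query points closer to s than to any other site. Compute squared distances from q = (1, -5) to each site:
  (-1 − 1)² + (-5 − -5)² = 4
  (5 − 1)² + (1 − -5)² = 52
  (4 − 1)² + (6 − -5)² = 130
Minimum is attained by (-1, -5), so q lies in its Voronoi cell.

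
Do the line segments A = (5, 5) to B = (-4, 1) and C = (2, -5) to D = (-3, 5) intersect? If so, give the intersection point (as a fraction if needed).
Yes; intersection at (-17/11, 23/11) (t = 8/11 on AB, s = 39/55 on CD)

Parametrize AB as A + t(B − A) = (5 + -9 t, 5 + -4 t) and CD as C + s(D − C) = (2 + -5 s, -5 + 10 s). Solve the linear system for (t, s). Determinant = 110 ≠ 0, so a unique intersection of the containing lines exists. Solution: t = 8/11, s = 39/55 — both in [0, 1], so the segments cross. Intersection point: (-17/11, 23/11).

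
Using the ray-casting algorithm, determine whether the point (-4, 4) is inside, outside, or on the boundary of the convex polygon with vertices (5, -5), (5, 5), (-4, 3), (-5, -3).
The point (-4, 4) lies strictly outside the polygon

Cast a horizontal ray to the right from the query point and count how many polygon edges it crosses (each edge strictly once or zero times, handled with the usual half-open convention). 
Parity of crossings → even ⇒ outside.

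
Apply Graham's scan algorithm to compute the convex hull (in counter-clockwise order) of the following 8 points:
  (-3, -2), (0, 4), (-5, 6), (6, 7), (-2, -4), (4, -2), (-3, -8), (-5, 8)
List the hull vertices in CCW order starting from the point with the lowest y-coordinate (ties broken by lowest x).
Hull (CCW) = [(-3, -8), (4, -2), (6, 7), (-5, 8), (-5, 6)]

Graham scan procedure:
  1. Find the pivot p₀ = point with lowest y (tie → lowest x): (-3, -8).
  2. Sort the remaining points by polar angle around p₀.
  3. Walk through sorted points, maintaining a stack; pop the top while the last three entries make a non-left turn (cross product ≤ 0).
  4. Final stack is the convex hull in CCW order: (-3, -8), (4, -2), (6, 7), (-5, 8), (-5, 6).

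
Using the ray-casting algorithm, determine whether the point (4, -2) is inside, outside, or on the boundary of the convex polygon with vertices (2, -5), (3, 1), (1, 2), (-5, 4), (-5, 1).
The point (4, -2) lies strictly outside the polygon

Cast a horizontal ray to the right from the query point and count how many polygon edges it crosses (each edge strictly once or zero times, handled with the usual half-open convention). 
Parity of crossings → even ⇒ outside.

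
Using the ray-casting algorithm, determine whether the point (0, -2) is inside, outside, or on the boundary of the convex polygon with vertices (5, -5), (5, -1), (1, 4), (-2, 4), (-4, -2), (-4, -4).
The point (0, -2) lies strictly inside the polygon

Cast a horizontal ray to the right from the query point and count how many polygon edges it crosses (each edge strictly once or zero times, handled with the usual half-open convention). 
Parity of crossings → odd ⇒ inside.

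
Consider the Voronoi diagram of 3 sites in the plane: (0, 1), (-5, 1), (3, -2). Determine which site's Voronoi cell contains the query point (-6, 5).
Nearest site = (-5, 1)

The Voronoi cell of site s contains exactly those query points closer to s than to any other site. Compute squared distances from q = (-6, 5) to each site:
  (-5 − -6)² + (1 − 5)² = 17
  (0 − -6)² + (1 − 5)² = 52
  (3 − -6)² + (-2 − 5)² = 130
Minimum is attained by (-5, 1), so q lies in its Voronoi cell.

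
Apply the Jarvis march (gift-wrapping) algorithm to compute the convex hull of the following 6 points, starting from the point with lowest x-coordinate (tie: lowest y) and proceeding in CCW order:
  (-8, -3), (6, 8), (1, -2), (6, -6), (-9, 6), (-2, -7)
Hull (CCW) = [(-9, 6), (-8, -3), (-2, -7), (6, -6), (6, 8)]

Jarvis march: at each step, from the current hull vertex p, select the next vertex q as the point such that every other point lies strictly to the left of (or on) the directed line p → q. (Equivalently: for every other point r, the cross product (q − p) × (r − p) ≥ 0.)
Starting point (lowest x, tie lowest y): (-9, 6). Wrap until returning to start. Resulting hull: (-9, 6), (-8, -3), (-2, -7), (6, -6), (6, 8).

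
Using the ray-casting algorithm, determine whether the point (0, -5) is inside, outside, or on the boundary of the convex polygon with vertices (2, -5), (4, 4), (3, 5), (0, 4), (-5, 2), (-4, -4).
The point (0, -5) lies strictly outside the polygon

Cast a horizontal ray to the right from the query point and count how many polygon edges it crosses (each edge strictly once or zero times, handled with the usual half-open convention). 
Parity of crossings → even ⇒ outside.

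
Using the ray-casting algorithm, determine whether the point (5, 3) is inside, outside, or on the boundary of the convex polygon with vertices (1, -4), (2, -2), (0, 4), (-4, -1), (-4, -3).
The point (5, 3) lies strictly outside the polygon

Cast a horizontal ray to the right from the query point and count how many polygon edges it crosses (each edge strictly once or zero times, handled with the usual half-open convention). 
Parity of crossings → even ⇒ outside.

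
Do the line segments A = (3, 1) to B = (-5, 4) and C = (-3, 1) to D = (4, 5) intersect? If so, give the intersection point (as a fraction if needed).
Yes; intersection at (-33/53, 125/53) (t = 24/53 on AB, s = 18/53 on CD)

Parametrize AB as A + t(B − A) = (3 + -8 t, 1 + 3 t) and CD as C + s(D − C) = (-3 + 7 s, 1 + 4 s). Solve the linear system for (t, s). Determinant = 53 ≠ 0, so a unique intersection of the containing lines exists. Solution: t = 24/53, s = 18/53 — both in [0, 1], so the segments cross. Intersection point: (-33/53, 125/53).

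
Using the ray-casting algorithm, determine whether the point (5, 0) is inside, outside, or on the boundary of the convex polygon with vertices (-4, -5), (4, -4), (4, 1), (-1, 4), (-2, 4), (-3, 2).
The point (5, 0) lies strictly outside the polygon

Cast a horizontal ray to the right from the query point and count how many polygon edges it crosses (each edge strictly once or zero times, handled with the usual half-open convention). 
Parity of crossings → even ⇒ outside.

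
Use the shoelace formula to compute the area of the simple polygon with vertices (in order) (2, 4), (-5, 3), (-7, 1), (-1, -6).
Area = 93/2

Shoelace formula: Area = (1/2) |Σ_i (x_i · y_{i+1} − x_{i+1} · y_i)| (indices mod n). Compute each cross term:
  (2)(3) − (-5)(4) = 26
  (-5)(1) − (-7)(3) = 16
  (-7)(-6) − (-1)(1) = 43
  (-1)(4) − (2)(-6) = 8
Sum = 93, so (signed) Area = 93/2 = 93/2, |Area| = 93/2.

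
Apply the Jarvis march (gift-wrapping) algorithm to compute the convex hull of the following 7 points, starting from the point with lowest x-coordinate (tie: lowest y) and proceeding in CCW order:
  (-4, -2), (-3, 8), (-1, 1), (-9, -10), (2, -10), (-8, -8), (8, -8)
Hull (CCW) = [(-9, -10), (2, -10), (8, -8), (-3, 8)]

Jarvis march: at each step, from the current hull vertex p, select the next vertex q as the point such that every other point lies strictly to the left of (or on) the directed line p → q. (Equivalently: for every other point r, the cross product (q − p) × (r − p) ≥ 0.)
Starting point (lowest x, tie lowest y): (-9, -10). Wrap until returning to start. Resulting hull: (-9, -10), (2, -10), (8, -8), (-3, 8).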